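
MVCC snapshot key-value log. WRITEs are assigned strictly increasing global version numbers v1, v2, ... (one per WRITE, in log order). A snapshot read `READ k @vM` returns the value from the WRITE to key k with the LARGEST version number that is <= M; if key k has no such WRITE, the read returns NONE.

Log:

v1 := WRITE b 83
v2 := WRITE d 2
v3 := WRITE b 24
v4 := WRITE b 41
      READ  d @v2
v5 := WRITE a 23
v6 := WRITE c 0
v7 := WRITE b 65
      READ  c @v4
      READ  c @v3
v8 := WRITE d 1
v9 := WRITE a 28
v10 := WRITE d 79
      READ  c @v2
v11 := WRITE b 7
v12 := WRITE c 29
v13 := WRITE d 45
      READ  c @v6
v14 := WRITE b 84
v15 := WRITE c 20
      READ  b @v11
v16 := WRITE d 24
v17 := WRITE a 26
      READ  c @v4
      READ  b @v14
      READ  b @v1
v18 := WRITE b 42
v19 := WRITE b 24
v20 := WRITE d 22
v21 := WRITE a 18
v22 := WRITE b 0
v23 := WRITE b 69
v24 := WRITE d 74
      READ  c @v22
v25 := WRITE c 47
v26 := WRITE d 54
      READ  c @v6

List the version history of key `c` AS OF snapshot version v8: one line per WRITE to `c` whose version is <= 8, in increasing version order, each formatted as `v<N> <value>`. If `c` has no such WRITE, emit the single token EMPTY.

Answer: v6 0

Derivation:
Scan writes for key=c with version <= 8:
  v1 WRITE b 83 -> skip
  v2 WRITE d 2 -> skip
  v3 WRITE b 24 -> skip
  v4 WRITE b 41 -> skip
  v5 WRITE a 23 -> skip
  v6 WRITE c 0 -> keep
  v7 WRITE b 65 -> skip
  v8 WRITE d 1 -> skip
  v9 WRITE a 28 -> skip
  v10 WRITE d 79 -> skip
  v11 WRITE b 7 -> skip
  v12 WRITE c 29 -> drop (> snap)
  v13 WRITE d 45 -> skip
  v14 WRITE b 84 -> skip
  v15 WRITE c 20 -> drop (> snap)
  v16 WRITE d 24 -> skip
  v17 WRITE a 26 -> skip
  v18 WRITE b 42 -> skip
  v19 WRITE b 24 -> skip
  v20 WRITE d 22 -> skip
  v21 WRITE a 18 -> skip
  v22 WRITE b 0 -> skip
  v23 WRITE b 69 -> skip
  v24 WRITE d 74 -> skip
  v25 WRITE c 47 -> drop (> snap)
  v26 WRITE d 54 -> skip
Collected: [(6, 0)]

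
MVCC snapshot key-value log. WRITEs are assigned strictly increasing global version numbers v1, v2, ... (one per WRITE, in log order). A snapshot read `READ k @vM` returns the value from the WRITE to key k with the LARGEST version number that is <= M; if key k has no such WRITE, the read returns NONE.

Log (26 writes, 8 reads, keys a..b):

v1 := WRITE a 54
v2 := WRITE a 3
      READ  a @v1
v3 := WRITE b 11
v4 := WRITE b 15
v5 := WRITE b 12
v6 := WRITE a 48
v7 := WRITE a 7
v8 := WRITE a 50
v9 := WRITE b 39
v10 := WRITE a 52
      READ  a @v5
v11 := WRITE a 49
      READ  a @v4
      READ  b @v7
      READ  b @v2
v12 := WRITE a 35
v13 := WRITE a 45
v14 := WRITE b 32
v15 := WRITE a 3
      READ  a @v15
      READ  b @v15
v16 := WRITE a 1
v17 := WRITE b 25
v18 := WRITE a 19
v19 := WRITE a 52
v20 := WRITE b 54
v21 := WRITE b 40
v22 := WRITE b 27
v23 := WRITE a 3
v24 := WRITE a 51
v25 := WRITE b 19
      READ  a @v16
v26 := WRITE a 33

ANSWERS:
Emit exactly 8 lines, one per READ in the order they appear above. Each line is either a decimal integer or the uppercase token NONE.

Answer: 54
3
3
12
NONE
3
32
1

Derivation:
v1: WRITE a=54  (a history now [(1, 54)])
v2: WRITE a=3  (a history now [(1, 54), (2, 3)])
READ a @v1: history=[(1, 54), (2, 3)] -> pick v1 -> 54
v3: WRITE b=11  (b history now [(3, 11)])
v4: WRITE b=15  (b history now [(3, 11), (4, 15)])
v5: WRITE b=12  (b history now [(3, 11), (4, 15), (5, 12)])
v6: WRITE a=48  (a history now [(1, 54), (2, 3), (6, 48)])
v7: WRITE a=7  (a history now [(1, 54), (2, 3), (6, 48), (7, 7)])
v8: WRITE a=50  (a history now [(1, 54), (2, 3), (6, 48), (7, 7), (8, 50)])
v9: WRITE b=39  (b history now [(3, 11), (4, 15), (5, 12), (9, 39)])
v10: WRITE a=52  (a history now [(1, 54), (2, 3), (6, 48), (7, 7), (8, 50), (10, 52)])
READ a @v5: history=[(1, 54), (2, 3), (6, 48), (7, 7), (8, 50), (10, 52)] -> pick v2 -> 3
v11: WRITE a=49  (a history now [(1, 54), (2, 3), (6, 48), (7, 7), (8, 50), (10, 52), (11, 49)])
READ a @v4: history=[(1, 54), (2, 3), (6, 48), (7, 7), (8, 50), (10, 52), (11, 49)] -> pick v2 -> 3
READ b @v7: history=[(3, 11), (4, 15), (5, 12), (9, 39)] -> pick v5 -> 12
READ b @v2: history=[(3, 11), (4, 15), (5, 12), (9, 39)] -> no version <= 2 -> NONE
v12: WRITE a=35  (a history now [(1, 54), (2, 3), (6, 48), (7, 7), (8, 50), (10, 52), (11, 49), (12, 35)])
v13: WRITE a=45  (a history now [(1, 54), (2, 3), (6, 48), (7, 7), (8, 50), (10, 52), (11, 49), (12, 35), (13, 45)])
v14: WRITE b=32  (b history now [(3, 11), (4, 15), (5, 12), (9, 39), (14, 32)])
v15: WRITE a=3  (a history now [(1, 54), (2, 3), (6, 48), (7, 7), (8, 50), (10, 52), (11, 49), (12, 35), (13, 45), (15, 3)])
READ a @v15: history=[(1, 54), (2, 3), (6, 48), (7, 7), (8, 50), (10, 52), (11, 49), (12, 35), (13, 45), (15, 3)] -> pick v15 -> 3
READ b @v15: history=[(3, 11), (4, 15), (5, 12), (9, 39), (14, 32)] -> pick v14 -> 32
v16: WRITE a=1  (a history now [(1, 54), (2, 3), (6, 48), (7, 7), (8, 50), (10, 52), (11, 49), (12, 35), (13, 45), (15, 3), (16, 1)])
v17: WRITE b=25  (b history now [(3, 11), (4, 15), (5, 12), (9, 39), (14, 32), (17, 25)])
v18: WRITE a=19  (a history now [(1, 54), (2, 3), (6, 48), (7, 7), (8, 50), (10, 52), (11, 49), (12, 35), (13, 45), (15, 3), (16, 1), (18, 19)])
v19: WRITE a=52  (a history now [(1, 54), (2, 3), (6, 48), (7, 7), (8, 50), (10, 52), (11, 49), (12, 35), (13, 45), (15, 3), (16, 1), (18, 19), (19, 52)])
v20: WRITE b=54  (b history now [(3, 11), (4, 15), (5, 12), (9, 39), (14, 32), (17, 25), (20, 54)])
v21: WRITE b=40  (b history now [(3, 11), (4, 15), (5, 12), (9, 39), (14, 32), (17, 25), (20, 54), (21, 40)])
v22: WRITE b=27  (b history now [(3, 11), (4, 15), (5, 12), (9, 39), (14, 32), (17, 25), (20, 54), (21, 40), (22, 27)])
v23: WRITE a=3  (a history now [(1, 54), (2, 3), (6, 48), (7, 7), (8, 50), (10, 52), (11, 49), (12, 35), (13, 45), (15, 3), (16, 1), (18, 19), (19, 52), (23, 3)])
v24: WRITE a=51  (a history now [(1, 54), (2, 3), (6, 48), (7, 7), (8, 50), (10, 52), (11, 49), (12, 35), (13, 45), (15, 3), (16, 1), (18, 19), (19, 52), (23, 3), (24, 51)])
v25: WRITE b=19  (b history now [(3, 11), (4, 15), (5, 12), (9, 39), (14, 32), (17, 25), (20, 54), (21, 40), (22, 27), (25, 19)])
READ a @v16: history=[(1, 54), (2, 3), (6, 48), (7, 7), (8, 50), (10, 52), (11, 49), (12, 35), (13, 45), (15, 3), (16, 1), (18, 19), (19, 52), (23, 3), (24, 51)] -> pick v16 -> 1
v26: WRITE a=33  (a history now [(1, 54), (2, 3), (6, 48), (7, 7), (8, 50), (10, 52), (11, 49), (12, 35), (13, 45), (15, 3), (16, 1), (18, 19), (19, 52), (23, 3), (24, 51), (26, 33)])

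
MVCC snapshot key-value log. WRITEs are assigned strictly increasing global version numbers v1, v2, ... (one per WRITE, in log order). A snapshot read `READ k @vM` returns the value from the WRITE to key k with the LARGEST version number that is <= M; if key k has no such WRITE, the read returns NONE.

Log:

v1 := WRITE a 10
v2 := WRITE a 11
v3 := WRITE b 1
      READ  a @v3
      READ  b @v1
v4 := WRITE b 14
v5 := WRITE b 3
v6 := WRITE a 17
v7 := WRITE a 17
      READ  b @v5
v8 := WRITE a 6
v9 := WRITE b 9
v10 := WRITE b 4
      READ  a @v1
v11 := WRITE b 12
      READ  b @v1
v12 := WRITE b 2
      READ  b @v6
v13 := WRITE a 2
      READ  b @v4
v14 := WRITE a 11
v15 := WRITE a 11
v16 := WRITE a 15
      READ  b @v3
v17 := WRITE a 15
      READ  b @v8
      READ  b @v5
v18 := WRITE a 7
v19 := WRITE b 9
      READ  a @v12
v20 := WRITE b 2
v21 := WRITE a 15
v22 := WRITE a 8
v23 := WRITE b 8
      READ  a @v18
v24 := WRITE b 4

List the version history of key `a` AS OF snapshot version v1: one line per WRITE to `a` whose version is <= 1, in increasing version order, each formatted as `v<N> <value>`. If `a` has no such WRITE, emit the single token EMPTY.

Answer: v1 10

Derivation:
Scan writes for key=a with version <= 1:
  v1 WRITE a 10 -> keep
  v2 WRITE a 11 -> drop (> snap)
  v3 WRITE b 1 -> skip
  v4 WRITE b 14 -> skip
  v5 WRITE b 3 -> skip
  v6 WRITE a 17 -> drop (> snap)
  v7 WRITE a 17 -> drop (> snap)
  v8 WRITE a 6 -> drop (> snap)
  v9 WRITE b 9 -> skip
  v10 WRITE b 4 -> skip
  v11 WRITE b 12 -> skip
  v12 WRITE b 2 -> skip
  v13 WRITE a 2 -> drop (> snap)
  v14 WRITE a 11 -> drop (> snap)
  v15 WRITE a 11 -> drop (> snap)
  v16 WRITE a 15 -> drop (> snap)
  v17 WRITE a 15 -> drop (> snap)
  v18 WRITE a 7 -> drop (> snap)
  v19 WRITE b 9 -> skip
  v20 WRITE b 2 -> skip
  v21 WRITE a 15 -> drop (> snap)
  v22 WRITE a 8 -> drop (> snap)
  v23 WRITE b 8 -> skip
  v24 WRITE b 4 -> skip
Collected: [(1, 10)]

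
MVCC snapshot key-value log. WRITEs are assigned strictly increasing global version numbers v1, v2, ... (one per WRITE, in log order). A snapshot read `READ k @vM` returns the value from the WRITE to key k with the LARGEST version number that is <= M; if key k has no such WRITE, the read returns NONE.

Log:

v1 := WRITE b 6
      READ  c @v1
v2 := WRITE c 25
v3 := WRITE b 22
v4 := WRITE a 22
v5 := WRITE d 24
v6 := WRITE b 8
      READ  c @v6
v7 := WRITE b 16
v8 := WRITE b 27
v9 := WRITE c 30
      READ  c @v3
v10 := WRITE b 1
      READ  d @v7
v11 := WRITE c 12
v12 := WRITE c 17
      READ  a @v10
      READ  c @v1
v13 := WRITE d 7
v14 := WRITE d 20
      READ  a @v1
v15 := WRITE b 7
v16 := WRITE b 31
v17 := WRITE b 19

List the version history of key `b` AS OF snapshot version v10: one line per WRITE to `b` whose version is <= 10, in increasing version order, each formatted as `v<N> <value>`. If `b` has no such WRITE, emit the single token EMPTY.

Scan writes for key=b with version <= 10:
  v1 WRITE b 6 -> keep
  v2 WRITE c 25 -> skip
  v3 WRITE b 22 -> keep
  v4 WRITE a 22 -> skip
  v5 WRITE d 24 -> skip
  v6 WRITE b 8 -> keep
  v7 WRITE b 16 -> keep
  v8 WRITE b 27 -> keep
  v9 WRITE c 30 -> skip
  v10 WRITE b 1 -> keep
  v11 WRITE c 12 -> skip
  v12 WRITE c 17 -> skip
  v13 WRITE d 7 -> skip
  v14 WRITE d 20 -> skip
  v15 WRITE b 7 -> drop (> snap)
  v16 WRITE b 31 -> drop (> snap)
  v17 WRITE b 19 -> drop (> snap)
Collected: [(1, 6), (3, 22), (6, 8), (7, 16), (8, 27), (10, 1)]

Answer: v1 6
v3 22
v6 8
v7 16
v8 27
v10 1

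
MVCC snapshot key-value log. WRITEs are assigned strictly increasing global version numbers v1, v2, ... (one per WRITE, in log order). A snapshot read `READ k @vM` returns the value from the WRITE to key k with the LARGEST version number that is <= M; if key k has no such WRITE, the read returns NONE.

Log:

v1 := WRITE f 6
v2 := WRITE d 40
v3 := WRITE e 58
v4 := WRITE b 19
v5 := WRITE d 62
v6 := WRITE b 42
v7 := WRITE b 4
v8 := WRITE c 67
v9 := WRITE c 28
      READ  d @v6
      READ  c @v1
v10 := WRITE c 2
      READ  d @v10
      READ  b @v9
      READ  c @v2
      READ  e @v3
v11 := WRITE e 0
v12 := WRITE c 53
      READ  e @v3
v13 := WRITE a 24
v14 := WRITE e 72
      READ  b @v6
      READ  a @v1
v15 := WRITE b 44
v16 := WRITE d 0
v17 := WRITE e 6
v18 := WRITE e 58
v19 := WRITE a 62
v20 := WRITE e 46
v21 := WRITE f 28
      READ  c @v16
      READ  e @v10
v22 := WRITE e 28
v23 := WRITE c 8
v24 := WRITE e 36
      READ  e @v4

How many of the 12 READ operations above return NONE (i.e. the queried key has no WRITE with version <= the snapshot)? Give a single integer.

v1: WRITE f=6  (f history now [(1, 6)])
v2: WRITE d=40  (d history now [(2, 40)])
v3: WRITE e=58  (e history now [(3, 58)])
v4: WRITE b=19  (b history now [(4, 19)])
v5: WRITE d=62  (d history now [(2, 40), (5, 62)])
v6: WRITE b=42  (b history now [(4, 19), (6, 42)])
v7: WRITE b=4  (b history now [(4, 19), (6, 42), (7, 4)])
v8: WRITE c=67  (c history now [(8, 67)])
v9: WRITE c=28  (c history now [(8, 67), (9, 28)])
READ d @v6: history=[(2, 40), (5, 62)] -> pick v5 -> 62
READ c @v1: history=[(8, 67), (9, 28)] -> no version <= 1 -> NONE
v10: WRITE c=2  (c history now [(8, 67), (9, 28), (10, 2)])
READ d @v10: history=[(2, 40), (5, 62)] -> pick v5 -> 62
READ b @v9: history=[(4, 19), (6, 42), (7, 4)] -> pick v7 -> 4
READ c @v2: history=[(8, 67), (9, 28), (10, 2)] -> no version <= 2 -> NONE
READ e @v3: history=[(3, 58)] -> pick v3 -> 58
v11: WRITE e=0  (e history now [(3, 58), (11, 0)])
v12: WRITE c=53  (c history now [(8, 67), (9, 28), (10, 2), (12, 53)])
READ e @v3: history=[(3, 58), (11, 0)] -> pick v3 -> 58
v13: WRITE a=24  (a history now [(13, 24)])
v14: WRITE e=72  (e history now [(3, 58), (11, 0), (14, 72)])
READ b @v6: history=[(4, 19), (6, 42), (7, 4)] -> pick v6 -> 42
READ a @v1: history=[(13, 24)] -> no version <= 1 -> NONE
v15: WRITE b=44  (b history now [(4, 19), (6, 42), (7, 4), (15, 44)])
v16: WRITE d=0  (d history now [(2, 40), (5, 62), (16, 0)])
v17: WRITE e=6  (e history now [(3, 58), (11, 0), (14, 72), (17, 6)])
v18: WRITE e=58  (e history now [(3, 58), (11, 0), (14, 72), (17, 6), (18, 58)])
v19: WRITE a=62  (a history now [(13, 24), (19, 62)])
v20: WRITE e=46  (e history now [(3, 58), (11, 0), (14, 72), (17, 6), (18, 58), (20, 46)])
v21: WRITE f=28  (f history now [(1, 6), (21, 28)])
READ c @v16: history=[(8, 67), (9, 28), (10, 2), (12, 53)] -> pick v12 -> 53
READ e @v10: history=[(3, 58), (11, 0), (14, 72), (17, 6), (18, 58), (20, 46)] -> pick v3 -> 58
v22: WRITE e=28  (e history now [(3, 58), (11, 0), (14, 72), (17, 6), (18, 58), (20, 46), (22, 28)])
v23: WRITE c=8  (c history now [(8, 67), (9, 28), (10, 2), (12, 53), (23, 8)])
v24: WRITE e=36  (e history now [(3, 58), (11, 0), (14, 72), (17, 6), (18, 58), (20, 46), (22, 28), (24, 36)])
READ e @v4: history=[(3, 58), (11, 0), (14, 72), (17, 6), (18, 58), (20, 46), (22, 28), (24, 36)] -> pick v3 -> 58
Read results in order: ['62', 'NONE', '62', '4', 'NONE', '58', '58', '42', 'NONE', '53', '58', '58']
NONE count = 3

Answer: 3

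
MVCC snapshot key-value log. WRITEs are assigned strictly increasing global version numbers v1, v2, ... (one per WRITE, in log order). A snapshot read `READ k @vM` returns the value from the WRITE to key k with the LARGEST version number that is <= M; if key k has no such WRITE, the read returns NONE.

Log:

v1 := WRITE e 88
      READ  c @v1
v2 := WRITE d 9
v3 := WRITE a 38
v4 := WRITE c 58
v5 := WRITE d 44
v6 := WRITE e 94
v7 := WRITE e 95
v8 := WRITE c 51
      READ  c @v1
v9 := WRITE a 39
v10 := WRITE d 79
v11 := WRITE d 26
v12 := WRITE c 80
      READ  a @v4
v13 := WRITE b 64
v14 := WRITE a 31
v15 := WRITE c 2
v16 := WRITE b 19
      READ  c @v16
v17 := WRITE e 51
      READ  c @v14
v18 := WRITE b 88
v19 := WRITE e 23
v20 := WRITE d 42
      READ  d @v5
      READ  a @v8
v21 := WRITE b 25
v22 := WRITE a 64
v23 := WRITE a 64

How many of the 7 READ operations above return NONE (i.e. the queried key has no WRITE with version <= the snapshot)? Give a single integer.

Answer: 2

Derivation:
v1: WRITE e=88  (e history now [(1, 88)])
READ c @v1: history=[] -> no version <= 1 -> NONE
v2: WRITE d=9  (d history now [(2, 9)])
v3: WRITE a=38  (a history now [(3, 38)])
v4: WRITE c=58  (c history now [(4, 58)])
v5: WRITE d=44  (d history now [(2, 9), (5, 44)])
v6: WRITE e=94  (e history now [(1, 88), (6, 94)])
v7: WRITE e=95  (e history now [(1, 88), (6, 94), (7, 95)])
v8: WRITE c=51  (c history now [(4, 58), (8, 51)])
READ c @v1: history=[(4, 58), (8, 51)] -> no version <= 1 -> NONE
v9: WRITE a=39  (a history now [(3, 38), (9, 39)])
v10: WRITE d=79  (d history now [(2, 9), (5, 44), (10, 79)])
v11: WRITE d=26  (d history now [(2, 9), (5, 44), (10, 79), (11, 26)])
v12: WRITE c=80  (c history now [(4, 58), (8, 51), (12, 80)])
READ a @v4: history=[(3, 38), (9, 39)] -> pick v3 -> 38
v13: WRITE b=64  (b history now [(13, 64)])
v14: WRITE a=31  (a history now [(3, 38), (9, 39), (14, 31)])
v15: WRITE c=2  (c history now [(4, 58), (8, 51), (12, 80), (15, 2)])
v16: WRITE b=19  (b history now [(13, 64), (16, 19)])
READ c @v16: history=[(4, 58), (8, 51), (12, 80), (15, 2)] -> pick v15 -> 2
v17: WRITE e=51  (e history now [(1, 88), (6, 94), (7, 95), (17, 51)])
READ c @v14: history=[(4, 58), (8, 51), (12, 80), (15, 2)] -> pick v12 -> 80
v18: WRITE b=88  (b history now [(13, 64), (16, 19), (18, 88)])
v19: WRITE e=23  (e history now [(1, 88), (6, 94), (7, 95), (17, 51), (19, 23)])
v20: WRITE d=42  (d history now [(2, 9), (5, 44), (10, 79), (11, 26), (20, 42)])
READ d @v5: history=[(2, 9), (5, 44), (10, 79), (11, 26), (20, 42)] -> pick v5 -> 44
READ a @v8: history=[(3, 38), (9, 39), (14, 31)] -> pick v3 -> 38
v21: WRITE b=25  (b history now [(13, 64), (16, 19), (18, 88), (21, 25)])
v22: WRITE a=64  (a history now [(3, 38), (9, 39), (14, 31), (22, 64)])
v23: WRITE a=64  (a history now [(3, 38), (9, 39), (14, 31), (22, 64), (23, 64)])
Read results in order: ['NONE', 'NONE', '38', '2', '80', '44', '38']
NONE count = 2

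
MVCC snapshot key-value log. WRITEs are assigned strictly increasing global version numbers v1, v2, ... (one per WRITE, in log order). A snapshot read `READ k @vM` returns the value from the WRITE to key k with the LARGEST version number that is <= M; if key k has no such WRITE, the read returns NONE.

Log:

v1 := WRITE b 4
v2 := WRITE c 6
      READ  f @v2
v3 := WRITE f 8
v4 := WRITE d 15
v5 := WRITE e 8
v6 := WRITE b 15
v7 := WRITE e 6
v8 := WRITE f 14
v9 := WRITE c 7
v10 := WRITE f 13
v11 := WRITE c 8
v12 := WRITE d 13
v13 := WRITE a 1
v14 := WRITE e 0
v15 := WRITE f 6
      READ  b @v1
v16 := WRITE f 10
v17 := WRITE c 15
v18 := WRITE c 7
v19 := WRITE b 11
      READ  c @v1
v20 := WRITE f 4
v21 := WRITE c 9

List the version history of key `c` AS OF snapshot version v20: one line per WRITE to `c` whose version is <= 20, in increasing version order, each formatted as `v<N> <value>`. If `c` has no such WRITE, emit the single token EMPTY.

Answer: v2 6
v9 7
v11 8
v17 15
v18 7

Derivation:
Scan writes for key=c with version <= 20:
  v1 WRITE b 4 -> skip
  v2 WRITE c 6 -> keep
  v3 WRITE f 8 -> skip
  v4 WRITE d 15 -> skip
  v5 WRITE e 8 -> skip
  v6 WRITE b 15 -> skip
  v7 WRITE e 6 -> skip
  v8 WRITE f 14 -> skip
  v9 WRITE c 7 -> keep
  v10 WRITE f 13 -> skip
  v11 WRITE c 8 -> keep
  v12 WRITE d 13 -> skip
  v13 WRITE a 1 -> skip
  v14 WRITE e 0 -> skip
  v15 WRITE f 6 -> skip
  v16 WRITE f 10 -> skip
  v17 WRITE c 15 -> keep
  v18 WRITE c 7 -> keep
  v19 WRITE b 11 -> skip
  v20 WRITE f 4 -> skip
  v21 WRITE c 9 -> drop (> snap)
Collected: [(2, 6), (9, 7), (11, 8), (17, 15), (18, 7)]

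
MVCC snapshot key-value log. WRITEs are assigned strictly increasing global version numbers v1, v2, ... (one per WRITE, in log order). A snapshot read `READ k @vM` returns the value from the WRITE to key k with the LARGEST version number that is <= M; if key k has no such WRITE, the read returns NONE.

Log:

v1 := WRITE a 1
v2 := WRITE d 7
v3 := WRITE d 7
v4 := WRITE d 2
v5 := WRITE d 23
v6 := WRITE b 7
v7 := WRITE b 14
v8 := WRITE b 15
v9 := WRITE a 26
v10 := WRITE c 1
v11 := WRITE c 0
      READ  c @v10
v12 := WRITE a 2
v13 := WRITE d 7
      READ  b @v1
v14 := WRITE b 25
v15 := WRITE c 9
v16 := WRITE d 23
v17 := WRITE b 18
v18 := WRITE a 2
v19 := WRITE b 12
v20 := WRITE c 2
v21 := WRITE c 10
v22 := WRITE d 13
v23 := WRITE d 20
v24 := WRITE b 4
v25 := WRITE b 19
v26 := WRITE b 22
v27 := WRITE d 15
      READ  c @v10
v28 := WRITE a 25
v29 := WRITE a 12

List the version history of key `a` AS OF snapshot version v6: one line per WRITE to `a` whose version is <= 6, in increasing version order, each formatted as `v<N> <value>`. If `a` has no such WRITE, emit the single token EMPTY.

Answer: v1 1

Derivation:
Scan writes for key=a with version <= 6:
  v1 WRITE a 1 -> keep
  v2 WRITE d 7 -> skip
  v3 WRITE d 7 -> skip
  v4 WRITE d 2 -> skip
  v5 WRITE d 23 -> skip
  v6 WRITE b 7 -> skip
  v7 WRITE b 14 -> skip
  v8 WRITE b 15 -> skip
  v9 WRITE a 26 -> drop (> snap)
  v10 WRITE c 1 -> skip
  v11 WRITE c 0 -> skip
  v12 WRITE a 2 -> drop (> snap)
  v13 WRITE d 7 -> skip
  v14 WRITE b 25 -> skip
  v15 WRITE c 9 -> skip
  v16 WRITE d 23 -> skip
  v17 WRITE b 18 -> skip
  v18 WRITE a 2 -> drop (> snap)
  v19 WRITE b 12 -> skip
  v20 WRITE c 2 -> skip
  v21 WRITE c 10 -> skip
  v22 WRITE d 13 -> skip
  v23 WRITE d 20 -> skip
  v24 WRITE b 4 -> skip
  v25 WRITE b 19 -> skip
  v26 WRITE b 22 -> skip
  v27 WRITE d 15 -> skip
  v28 WRITE a 25 -> drop (> snap)
  v29 WRITE a 12 -> drop (> snap)
Collected: [(1, 1)]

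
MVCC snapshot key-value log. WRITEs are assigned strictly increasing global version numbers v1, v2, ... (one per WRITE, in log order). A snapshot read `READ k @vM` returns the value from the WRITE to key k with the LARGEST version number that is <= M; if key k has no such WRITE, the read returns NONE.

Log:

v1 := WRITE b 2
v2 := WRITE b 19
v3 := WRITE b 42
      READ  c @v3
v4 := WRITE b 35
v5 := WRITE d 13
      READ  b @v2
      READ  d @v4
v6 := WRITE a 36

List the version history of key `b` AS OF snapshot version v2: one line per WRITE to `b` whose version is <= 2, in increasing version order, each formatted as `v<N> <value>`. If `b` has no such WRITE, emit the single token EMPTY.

Scan writes for key=b with version <= 2:
  v1 WRITE b 2 -> keep
  v2 WRITE b 19 -> keep
  v3 WRITE b 42 -> drop (> snap)
  v4 WRITE b 35 -> drop (> snap)
  v5 WRITE d 13 -> skip
  v6 WRITE a 36 -> skip
Collected: [(1, 2), (2, 19)]

Answer: v1 2
v2 19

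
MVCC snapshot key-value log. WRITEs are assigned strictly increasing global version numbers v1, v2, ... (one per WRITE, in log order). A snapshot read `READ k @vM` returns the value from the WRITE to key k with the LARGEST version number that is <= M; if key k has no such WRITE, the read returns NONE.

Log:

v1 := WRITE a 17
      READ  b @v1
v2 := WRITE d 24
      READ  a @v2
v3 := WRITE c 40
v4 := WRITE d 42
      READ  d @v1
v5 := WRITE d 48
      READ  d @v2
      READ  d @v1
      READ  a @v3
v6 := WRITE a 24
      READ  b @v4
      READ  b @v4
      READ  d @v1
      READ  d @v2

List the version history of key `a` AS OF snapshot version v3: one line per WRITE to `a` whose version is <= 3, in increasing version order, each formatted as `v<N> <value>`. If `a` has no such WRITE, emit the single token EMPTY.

Scan writes for key=a with version <= 3:
  v1 WRITE a 17 -> keep
  v2 WRITE d 24 -> skip
  v3 WRITE c 40 -> skip
  v4 WRITE d 42 -> skip
  v5 WRITE d 48 -> skip
  v6 WRITE a 24 -> drop (> snap)
Collected: [(1, 17)]

Answer: v1 17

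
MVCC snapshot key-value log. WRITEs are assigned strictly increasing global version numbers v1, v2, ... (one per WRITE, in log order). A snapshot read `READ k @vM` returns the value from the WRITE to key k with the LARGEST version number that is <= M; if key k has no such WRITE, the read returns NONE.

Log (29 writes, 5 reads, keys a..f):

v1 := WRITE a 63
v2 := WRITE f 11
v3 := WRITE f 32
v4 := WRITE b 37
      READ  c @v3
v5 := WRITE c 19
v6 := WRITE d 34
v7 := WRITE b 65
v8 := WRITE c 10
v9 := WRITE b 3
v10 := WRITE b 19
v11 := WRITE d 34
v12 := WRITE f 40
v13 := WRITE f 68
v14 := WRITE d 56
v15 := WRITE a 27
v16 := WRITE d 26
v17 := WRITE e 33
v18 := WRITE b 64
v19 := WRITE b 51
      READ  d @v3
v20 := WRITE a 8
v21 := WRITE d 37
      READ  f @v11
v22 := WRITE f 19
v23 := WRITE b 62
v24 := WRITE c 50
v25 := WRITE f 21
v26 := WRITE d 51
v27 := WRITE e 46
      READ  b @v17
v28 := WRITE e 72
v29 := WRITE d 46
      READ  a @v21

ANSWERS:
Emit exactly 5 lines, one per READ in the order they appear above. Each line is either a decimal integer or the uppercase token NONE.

Answer: NONE
NONE
32
19
8

Derivation:
v1: WRITE a=63  (a history now [(1, 63)])
v2: WRITE f=11  (f history now [(2, 11)])
v3: WRITE f=32  (f history now [(2, 11), (3, 32)])
v4: WRITE b=37  (b history now [(4, 37)])
READ c @v3: history=[] -> no version <= 3 -> NONE
v5: WRITE c=19  (c history now [(5, 19)])
v6: WRITE d=34  (d history now [(6, 34)])
v7: WRITE b=65  (b history now [(4, 37), (7, 65)])
v8: WRITE c=10  (c history now [(5, 19), (8, 10)])
v9: WRITE b=3  (b history now [(4, 37), (7, 65), (9, 3)])
v10: WRITE b=19  (b history now [(4, 37), (7, 65), (9, 3), (10, 19)])
v11: WRITE d=34  (d history now [(6, 34), (11, 34)])
v12: WRITE f=40  (f history now [(2, 11), (3, 32), (12, 40)])
v13: WRITE f=68  (f history now [(2, 11), (3, 32), (12, 40), (13, 68)])
v14: WRITE d=56  (d history now [(6, 34), (11, 34), (14, 56)])
v15: WRITE a=27  (a history now [(1, 63), (15, 27)])
v16: WRITE d=26  (d history now [(6, 34), (11, 34), (14, 56), (16, 26)])
v17: WRITE e=33  (e history now [(17, 33)])
v18: WRITE b=64  (b history now [(4, 37), (7, 65), (9, 3), (10, 19), (18, 64)])
v19: WRITE b=51  (b history now [(4, 37), (7, 65), (9, 3), (10, 19), (18, 64), (19, 51)])
READ d @v3: history=[(6, 34), (11, 34), (14, 56), (16, 26)] -> no version <= 3 -> NONE
v20: WRITE a=8  (a history now [(1, 63), (15, 27), (20, 8)])
v21: WRITE d=37  (d history now [(6, 34), (11, 34), (14, 56), (16, 26), (21, 37)])
READ f @v11: history=[(2, 11), (3, 32), (12, 40), (13, 68)] -> pick v3 -> 32
v22: WRITE f=19  (f history now [(2, 11), (3, 32), (12, 40), (13, 68), (22, 19)])
v23: WRITE b=62  (b history now [(4, 37), (7, 65), (9, 3), (10, 19), (18, 64), (19, 51), (23, 62)])
v24: WRITE c=50  (c history now [(5, 19), (8, 10), (24, 50)])
v25: WRITE f=21  (f history now [(2, 11), (3, 32), (12, 40), (13, 68), (22, 19), (25, 21)])
v26: WRITE d=51  (d history now [(6, 34), (11, 34), (14, 56), (16, 26), (21, 37), (26, 51)])
v27: WRITE e=46  (e history now [(17, 33), (27, 46)])
READ b @v17: history=[(4, 37), (7, 65), (9, 3), (10, 19), (18, 64), (19, 51), (23, 62)] -> pick v10 -> 19
v28: WRITE e=72  (e history now [(17, 33), (27, 46), (28, 72)])
v29: WRITE d=46  (d history now [(6, 34), (11, 34), (14, 56), (16, 26), (21, 37), (26, 51), (29, 46)])
READ a @v21: history=[(1, 63), (15, 27), (20, 8)] -> pick v20 -> 8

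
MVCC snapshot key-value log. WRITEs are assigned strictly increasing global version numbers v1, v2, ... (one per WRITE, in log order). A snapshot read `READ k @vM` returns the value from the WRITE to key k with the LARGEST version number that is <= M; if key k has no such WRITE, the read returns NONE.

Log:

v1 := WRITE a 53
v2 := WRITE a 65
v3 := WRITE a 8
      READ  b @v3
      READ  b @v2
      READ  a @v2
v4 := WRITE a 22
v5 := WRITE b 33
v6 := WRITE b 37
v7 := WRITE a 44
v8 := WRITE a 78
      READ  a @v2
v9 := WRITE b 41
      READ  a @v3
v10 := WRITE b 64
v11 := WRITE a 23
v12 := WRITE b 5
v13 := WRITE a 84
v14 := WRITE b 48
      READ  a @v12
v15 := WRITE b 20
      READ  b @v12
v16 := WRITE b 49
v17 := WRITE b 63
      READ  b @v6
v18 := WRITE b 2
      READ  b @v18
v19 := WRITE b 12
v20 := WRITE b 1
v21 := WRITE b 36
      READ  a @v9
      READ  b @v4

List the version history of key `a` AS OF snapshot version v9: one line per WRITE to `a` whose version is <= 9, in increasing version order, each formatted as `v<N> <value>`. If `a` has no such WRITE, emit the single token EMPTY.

Scan writes for key=a with version <= 9:
  v1 WRITE a 53 -> keep
  v2 WRITE a 65 -> keep
  v3 WRITE a 8 -> keep
  v4 WRITE a 22 -> keep
  v5 WRITE b 33 -> skip
  v6 WRITE b 37 -> skip
  v7 WRITE a 44 -> keep
  v8 WRITE a 78 -> keep
  v9 WRITE b 41 -> skip
  v10 WRITE b 64 -> skip
  v11 WRITE a 23 -> drop (> snap)
  v12 WRITE b 5 -> skip
  v13 WRITE a 84 -> drop (> snap)
  v14 WRITE b 48 -> skip
  v15 WRITE b 20 -> skip
  v16 WRITE b 49 -> skip
  v17 WRITE b 63 -> skip
  v18 WRITE b 2 -> skip
  v19 WRITE b 12 -> skip
  v20 WRITE b 1 -> skip
  v21 WRITE b 36 -> skip
Collected: [(1, 53), (2, 65), (3, 8), (4, 22), (7, 44), (8, 78)]

Answer: v1 53
v2 65
v3 8
v4 22
v7 44
v8 78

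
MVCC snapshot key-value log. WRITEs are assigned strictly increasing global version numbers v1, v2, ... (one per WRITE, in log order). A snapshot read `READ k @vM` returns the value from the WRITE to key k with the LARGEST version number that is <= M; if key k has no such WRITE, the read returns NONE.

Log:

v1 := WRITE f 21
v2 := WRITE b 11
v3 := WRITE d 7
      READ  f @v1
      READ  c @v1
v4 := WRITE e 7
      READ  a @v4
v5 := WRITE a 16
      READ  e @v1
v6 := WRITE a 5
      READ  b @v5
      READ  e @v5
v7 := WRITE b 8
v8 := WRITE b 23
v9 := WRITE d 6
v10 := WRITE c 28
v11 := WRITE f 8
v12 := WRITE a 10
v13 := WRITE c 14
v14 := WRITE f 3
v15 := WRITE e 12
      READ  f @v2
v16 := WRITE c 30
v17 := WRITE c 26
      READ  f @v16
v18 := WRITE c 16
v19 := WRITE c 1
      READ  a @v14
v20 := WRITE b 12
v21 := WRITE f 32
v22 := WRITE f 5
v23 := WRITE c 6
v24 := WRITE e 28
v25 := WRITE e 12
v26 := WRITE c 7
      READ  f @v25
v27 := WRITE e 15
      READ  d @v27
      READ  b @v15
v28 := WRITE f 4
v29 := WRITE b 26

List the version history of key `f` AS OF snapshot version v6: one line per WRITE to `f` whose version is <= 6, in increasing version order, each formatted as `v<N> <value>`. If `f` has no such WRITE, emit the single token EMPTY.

Scan writes for key=f with version <= 6:
  v1 WRITE f 21 -> keep
  v2 WRITE b 11 -> skip
  v3 WRITE d 7 -> skip
  v4 WRITE e 7 -> skip
  v5 WRITE a 16 -> skip
  v6 WRITE a 5 -> skip
  v7 WRITE b 8 -> skip
  v8 WRITE b 23 -> skip
  v9 WRITE d 6 -> skip
  v10 WRITE c 28 -> skip
  v11 WRITE f 8 -> drop (> snap)
  v12 WRITE a 10 -> skip
  v13 WRITE c 14 -> skip
  v14 WRITE f 3 -> drop (> snap)
  v15 WRITE e 12 -> skip
  v16 WRITE c 30 -> skip
  v17 WRITE c 26 -> skip
  v18 WRITE c 16 -> skip
  v19 WRITE c 1 -> skip
  v20 WRITE b 12 -> skip
  v21 WRITE f 32 -> drop (> snap)
  v22 WRITE f 5 -> drop (> snap)
  v23 WRITE c 6 -> skip
  v24 WRITE e 28 -> skip
  v25 WRITE e 12 -> skip
  v26 WRITE c 7 -> skip
  v27 WRITE e 15 -> skip
  v28 WRITE f 4 -> drop (> snap)
  v29 WRITE b 26 -> skip
Collected: [(1, 21)]

Answer: v1 21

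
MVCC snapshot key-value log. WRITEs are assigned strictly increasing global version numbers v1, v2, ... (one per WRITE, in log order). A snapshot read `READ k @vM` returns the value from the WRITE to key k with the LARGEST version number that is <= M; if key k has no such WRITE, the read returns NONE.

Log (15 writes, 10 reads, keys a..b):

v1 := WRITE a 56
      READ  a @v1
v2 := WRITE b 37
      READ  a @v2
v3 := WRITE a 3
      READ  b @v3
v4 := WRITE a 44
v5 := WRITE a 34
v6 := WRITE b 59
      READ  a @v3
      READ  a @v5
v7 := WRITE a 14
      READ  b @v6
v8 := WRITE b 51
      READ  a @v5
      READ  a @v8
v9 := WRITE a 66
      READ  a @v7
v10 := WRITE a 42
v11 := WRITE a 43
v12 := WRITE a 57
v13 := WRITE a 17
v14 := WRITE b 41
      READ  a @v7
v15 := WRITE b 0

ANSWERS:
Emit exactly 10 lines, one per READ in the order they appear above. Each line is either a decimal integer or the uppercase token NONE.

Answer: 56
56
37
3
34
59
34
14
14
14

Derivation:
v1: WRITE a=56  (a history now [(1, 56)])
READ a @v1: history=[(1, 56)] -> pick v1 -> 56
v2: WRITE b=37  (b history now [(2, 37)])
READ a @v2: history=[(1, 56)] -> pick v1 -> 56
v3: WRITE a=3  (a history now [(1, 56), (3, 3)])
READ b @v3: history=[(2, 37)] -> pick v2 -> 37
v4: WRITE a=44  (a history now [(1, 56), (3, 3), (4, 44)])
v5: WRITE a=34  (a history now [(1, 56), (3, 3), (4, 44), (5, 34)])
v6: WRITE b=59  (b history now [(2, 37), (6, 59)])
READ a @v3: history=[(1, 56), (3, 3), (4, 44), (5, 34)] -> pick v3 -> 3
READ a @v5: history=[(1, 56), (3, 3), (4, 44), (5, 34)] -> pick v5 -> 34
v7: WRITE a=14  (a history now [(1, 56), (3, 3), (4, 44), (5, 34), (7, 14)])
READ b @v6: history=[(2, 37), (6, 59)] -> pick v6 -> 59
v8: WRITE b=51  (b history now [(2, 37), (6, 59), (8, 51)])
READ a @v5: history=[(1, 56), (3, 3), (4, 44), (5, 34), (7, 14)] -> pick v5 -> 34
READ a @v8: history=[(1, 56), (3, 3), (4, 44), (5, 34), (7, 14)] -> pick v7 -> 14
v9: WRITE a=66  (a history now [(1, 56), (3, 3), (4, 44), (5, 34), (7, 14), (9, 66)])
READ a @v7: history=[(1, 56), (3, 3), (4, 44), (5, 34), (7, 14), (9, 66)] -> pick v7 -> 14
v10: WRITE a=42  (a history now [(1, 56), (3, 3), (4, 44), (5, 34), (7, 14), (9, 66), (10, 42)])
v11: WRITE a=43  (a history now [(1, 56), (3, 3), (4, 44), (5, 34), (7, 14), (9, 66), (10, 42), (11, 43)])
v12: WRITE a=57  (a history now [(1, 56), (3, 3), (4, 44), (5, 34), (7, 14), (9, 66), (10, 42), (11, 43), (12, 57)])
v13: WRITE a=17  (a history now [(1, 56), (3, 3), (4, 44), (5, 34), (7, 14), (9, 66), (10, 42), (11, 43), (12, 57), (13, 17)])
v14: WRITE b=41  (b history now [(2, 37), (6, 59), (8, 51), (14, 41)])
READ a @v7: history=[(1, 56), (3, 3), (4, 44), (5, 34), (7, 14), (9, 66), (10, 42), (11, 43), (12, 57), (13, 17)] -> pick v7 -> 14
v15: WRITE b=0  (b history now [(2, 37), (6, 59), (8, 51), (14, 41), (15, 0)])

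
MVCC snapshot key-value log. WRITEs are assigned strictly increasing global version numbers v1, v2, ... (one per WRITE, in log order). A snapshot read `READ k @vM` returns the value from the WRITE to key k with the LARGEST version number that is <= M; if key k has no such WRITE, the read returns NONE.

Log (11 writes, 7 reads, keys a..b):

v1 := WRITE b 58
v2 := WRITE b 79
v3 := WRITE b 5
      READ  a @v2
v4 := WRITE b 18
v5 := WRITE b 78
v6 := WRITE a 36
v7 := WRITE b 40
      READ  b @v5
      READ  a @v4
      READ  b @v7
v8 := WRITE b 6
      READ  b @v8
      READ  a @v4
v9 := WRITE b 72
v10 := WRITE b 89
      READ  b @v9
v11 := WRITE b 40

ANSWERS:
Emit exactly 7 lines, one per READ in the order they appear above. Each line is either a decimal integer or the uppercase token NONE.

v1: WRITE b=58  (b history now [(1, 58)])
v2: WRITE b=79  (b history now [(1, 58), (2, 79)])
v3: WRITE b=5  (b history now [(1, 58), (2, 79), (3, 5)])
READ a @v2: history=[] -> no version <= 2 -> NONE
v4: WRITE b=18  (b history now [(1, 58), (2, 79), (3, 5), (4, 18)])
v5: WRITE b=78  (b history now [(1, 58), (2, 79), (3, 5), (4, 18), (5, 78)])
v6: WRITE a=36  (a history now [(6, 36)])
v7: WRITE b=40  (b history now [(1, 58), (2, 79), (3, 5), (4, 18), (5, 78), (7, 40)])
READ b @v5: history=[(1, 58), (2, 79), (3, 5), (4, 18), (5, 78), (7, 40)] -> pick v5 -> 78
READ a @v4: history=[(6, 36)] -> no version <= 4 -> NONE
READ b @v7: history=[(1, 58), (2, 79), (3, 5), (4, 18), (5, 78), (7, 40)] -> pick v7 -> 40
v8: WRITE b=6  (b history now [(1, 58), (2, 79), (3, 5), (4, 18), (5, 78), (7, 40), (8, 6)])
READ b @v8: history=[(1, 58), (2, 79), (3, 5), (4, 18), (5, 78), (7, 40), (8, 6)] -> pick v8 -> 6
READ a @v4: history=[(6, 36)] -> no version <= 4 -> NONE
v9: WRITE b=72  (b history now [(1, 58), (2, 79), (3, 5), (4, 18), (5, 78), (7, 40), (8, 6), (9, 72)])
v10: WRITE b=89  (b history now [(1, 58), (2, 79), (3, 5), (4, 18), (5, 78), (7, 40), (8, 6), (9, 72), (10, 89)])
READ b @v9: history=[(1, 58), (2, 79), (3, 5), (4, 18), (5, 78), (7, 40), (8, 6), (9, 72), (10, 89)] -> pick v9 -> 72
v11: WRITE b=40  (b history now [(1, 58), (2, 79), (3, 5), (4, 18), (5, 78), (7, 40), (8, 6), (9, 72), (10, 89), (11, 40)])

Answer: NONE
78
NONE
40
6
NONE
72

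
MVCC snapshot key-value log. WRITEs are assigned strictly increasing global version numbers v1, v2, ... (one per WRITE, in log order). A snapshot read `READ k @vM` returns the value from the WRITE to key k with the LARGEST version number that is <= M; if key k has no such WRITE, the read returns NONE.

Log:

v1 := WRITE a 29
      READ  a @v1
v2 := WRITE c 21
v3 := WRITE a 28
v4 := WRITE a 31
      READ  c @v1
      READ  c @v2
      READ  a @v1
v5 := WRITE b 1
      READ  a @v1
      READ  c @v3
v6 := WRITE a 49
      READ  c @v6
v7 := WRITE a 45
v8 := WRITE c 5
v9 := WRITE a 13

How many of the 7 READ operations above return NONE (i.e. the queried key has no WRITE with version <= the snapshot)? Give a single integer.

v1: WRITE a=29  (a history now [(1, 29)])
READ a @v1: history=[(1, 29)] -> pick v1 -> 29
v2: WRITE c=21  (c history now [(2, 21)])
v3: WRITE a=28  (a history now [(1, 29), (3, 28)])
v4: WRITE a=31  (a history now [(1, 29), (3, 28), (4, 31)])
READ c @v1: history=[(2, 21)] -> no version <= 1 -> NONE
READ c @v2: history=[(2, 21)] -> pick v2 -> 21
READ a @v1: history=[(1, 29), (3, 28), (4, 31)] -> pick v1 -> 29
v5: WRITE b=1  (b history now [(5, 1)])
READ a @v1: history=[(1, 29), (3, 28), (4, 31)] -> pick v1 -> 29
READ c @v3: history=[(2, 21)] -> pick v2 -> 21
v6: WRITE a=49  (a history now [(1, 29), (3, 28), (4, 31), (6, 49)])
READ c @v6: history=[(2, 21)] -> pick v2 -> 21
v7: WRITE a=45  (a history now [(1, 29), (3, 28), (4, 31), (6, 49), (7, 45)])
v8: WRITE c=5  (c history now [(2, 21), (8, 5)])
v9: WRITE a=13  (a history now [(1, 29), (3, 28), (4, 31), (6, 49), (7, 45), (9, 13)])
Read results in order: ['29', 'NONE', '21', '29', '29', '21', '21']
NONE count = 1

Answer: 1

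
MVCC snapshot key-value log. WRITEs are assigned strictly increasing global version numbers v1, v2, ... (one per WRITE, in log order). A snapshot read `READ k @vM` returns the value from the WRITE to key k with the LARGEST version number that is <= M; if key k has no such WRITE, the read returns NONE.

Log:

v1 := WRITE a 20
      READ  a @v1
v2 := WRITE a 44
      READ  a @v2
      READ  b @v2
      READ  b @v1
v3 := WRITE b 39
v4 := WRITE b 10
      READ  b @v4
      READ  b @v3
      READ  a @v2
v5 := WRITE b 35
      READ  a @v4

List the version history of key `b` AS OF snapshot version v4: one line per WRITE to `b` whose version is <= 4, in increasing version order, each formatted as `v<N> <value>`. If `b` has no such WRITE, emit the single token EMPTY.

Answer: v3 39
v4 10

Derivation:
Scan writes for key=b with version <= 4:
  v1 WRITE a 20 -> skip
  v2 WRITE a 44 -> skip
  v3 WRITE b 39 -> keep
  v4 WRITE b 10 -> keep
  v5 WRITE b 35 -> drop (> snap)
Collected: [(3, 39), (4, 10)]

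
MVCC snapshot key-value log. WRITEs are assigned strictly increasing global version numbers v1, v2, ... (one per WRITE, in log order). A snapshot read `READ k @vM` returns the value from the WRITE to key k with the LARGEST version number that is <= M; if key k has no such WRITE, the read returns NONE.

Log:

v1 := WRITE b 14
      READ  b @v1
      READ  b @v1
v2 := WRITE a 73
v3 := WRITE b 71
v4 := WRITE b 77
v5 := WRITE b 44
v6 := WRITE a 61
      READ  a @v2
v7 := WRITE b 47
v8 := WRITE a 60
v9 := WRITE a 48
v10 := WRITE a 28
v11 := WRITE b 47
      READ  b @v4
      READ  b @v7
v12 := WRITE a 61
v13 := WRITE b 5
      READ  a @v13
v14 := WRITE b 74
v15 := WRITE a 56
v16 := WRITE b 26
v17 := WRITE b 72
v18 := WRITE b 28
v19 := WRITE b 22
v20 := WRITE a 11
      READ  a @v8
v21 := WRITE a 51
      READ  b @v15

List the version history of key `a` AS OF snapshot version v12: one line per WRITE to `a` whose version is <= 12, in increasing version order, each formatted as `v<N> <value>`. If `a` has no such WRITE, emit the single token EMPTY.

Scan writes for key=a with version <= 12:
  v1 WRITE b 14 -> skip
  v2 WRITE a 73 -> keep
  v3 WRITE b 71 -> skip
  v4 WRITE b 77 -> skip
  v5 WRITE b 44 -> skip
  v6 WRITE a 61 -> keep
  v7 WRITE b 47 -> skip
  v8 WRITE a 60 -> keep
  v9 WRITE a 48 -> keep
  v10 WRITE a 28 -> keep
  v11 WRITE b 47 -> skip
  v12 WRITE a 61 -> keep
  v13 WRITE b 5 -> skip
  v14 WRITE b 74 -> skip
  v15 WRITE a 56 -> drop (> snap)
  v16 WRITE b 26 -> skip
  v17 WRITE b 72 -> skip
  v18 WRITE b 28 -> skip
  v19 WRITE b 22 -> skip
  v20 WRITE a 11 -> drop (> snap)
  v21 WRITE a 51 -> drop (> snap)
Collected: [(2, 73), (6, 61), (8, 60), (9, 48), (10, 28), (12, 61)]

Answer: v2 73
v6 61
v8 60
v9 48
v10 28
v12 61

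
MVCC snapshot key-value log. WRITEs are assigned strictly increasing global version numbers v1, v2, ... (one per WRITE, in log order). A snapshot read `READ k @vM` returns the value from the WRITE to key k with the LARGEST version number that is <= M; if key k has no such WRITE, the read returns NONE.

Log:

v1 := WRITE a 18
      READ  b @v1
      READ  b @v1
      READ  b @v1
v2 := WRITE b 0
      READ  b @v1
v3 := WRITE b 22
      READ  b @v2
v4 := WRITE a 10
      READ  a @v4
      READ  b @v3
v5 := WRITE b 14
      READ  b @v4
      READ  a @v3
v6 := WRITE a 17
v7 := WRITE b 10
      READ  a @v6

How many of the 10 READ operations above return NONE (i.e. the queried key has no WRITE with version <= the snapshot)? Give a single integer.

Answer: 4

Derivation:
v1: WRITE a=18  (a history now [(1, 18)])
READ b @v1: history=[] -> no version <= 1 -> NONE
READ b @v1: history=[] -> no version <= 1 -> NONE
READ b @v1: history=[] -> no version <= 1 -> NONE
v2: WRITE b=0  (b history now [(2, 0)])
READ b @v1: history=[(2, 0)] -> no version <= 1 -> NONE
v3: WRITE b=22  (b history now [(2, 0), (3, 22)])
READ b @v2: history=[(2, 0), (3, 22)] -> pick v2 -> 0
v4: WRITE a=10  (a history now [(1, 18), (4, 10)])
READ a @v4: history=[(1, 18), (4, 10)] -> pick v4 -> 10
READ b @v3: history=[(2, 0), (3, 22)] -> pick v3 -> 22
v5: WRITE b=14  (b history now [(2, 0), (3, 22), (5, 14)])
READ b @v4: history=[(2, 0), (3, 22), (5, 14)] -> pick v3 -> 22
READ a @v3: history=[(1, 18), (4, 10)] -> pick v1 -> 18
v6: WRITE a=17  (a history now [(1, 18), (4, 10), (6, 17)])
v7: WRITE b=10  (b history now [(2, 0), (3, 22), (5, 14), (7, 10)])
READ a @v6: history=[(1, 18), (4, 10), (6, 17)] -> pick v6 -> 17
Read results in order: ['NONE', 'NONE', 'NONE', 'NONE', '0', '10', '22', '22', '18', '17']
NONE count = 4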